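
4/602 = 2/301 =0.01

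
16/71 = 16/71 = 0.23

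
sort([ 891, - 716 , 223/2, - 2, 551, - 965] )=[ - 965, - 716, - 2, 223/2,551, 891]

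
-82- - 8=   -  74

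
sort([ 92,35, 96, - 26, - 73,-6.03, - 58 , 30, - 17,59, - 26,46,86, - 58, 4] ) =[-73, - 58 , - 58, - 26, - 26, - 17, - 6.03,4,30, 35,46,59,86,92,  96 ]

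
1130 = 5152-4022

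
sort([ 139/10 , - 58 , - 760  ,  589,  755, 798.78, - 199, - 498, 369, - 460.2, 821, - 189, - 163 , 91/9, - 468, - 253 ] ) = [ - 760,-498 , - 468, - 460.2, - 253, - 199, - 189, - 163 , - 58, 91/9, 139/10,369,589, 755,  798.78, 821 ] 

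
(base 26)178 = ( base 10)866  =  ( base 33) q8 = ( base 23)1EF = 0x362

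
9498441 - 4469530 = 5028911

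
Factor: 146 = 2^1*73^1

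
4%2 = 0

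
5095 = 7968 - 2873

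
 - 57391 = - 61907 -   -  4516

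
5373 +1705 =7078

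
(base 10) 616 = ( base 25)og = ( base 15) 2B1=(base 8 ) 1150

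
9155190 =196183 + 8959007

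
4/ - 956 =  - 1  +  238/239 = - 0.00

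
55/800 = 11/160  =  0.07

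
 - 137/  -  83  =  137/83 = 1.65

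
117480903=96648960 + 20831943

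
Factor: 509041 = 13^1*39157^1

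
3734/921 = 4 + 50/921  =  4.05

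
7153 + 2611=9764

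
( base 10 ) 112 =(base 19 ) 5h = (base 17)6a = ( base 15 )77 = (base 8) 160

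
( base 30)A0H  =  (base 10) 9017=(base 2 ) 10001100111001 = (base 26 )D8L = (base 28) BE1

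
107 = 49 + 58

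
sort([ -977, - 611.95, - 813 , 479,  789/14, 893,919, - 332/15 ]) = [ -977, - 813,-611.95, - 332/15 , 789/14,479, 893, 919]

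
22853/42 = 22853/42 = 544.12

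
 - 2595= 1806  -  4401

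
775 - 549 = 226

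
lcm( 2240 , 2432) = 85120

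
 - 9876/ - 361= 9876/361 = 27.36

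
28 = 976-948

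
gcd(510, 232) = 2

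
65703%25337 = 15029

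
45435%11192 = 667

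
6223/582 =10 + 403/582 = 10.69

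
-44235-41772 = - 86007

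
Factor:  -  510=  - 2^1*3^1 * 5^1*17^1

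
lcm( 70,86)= 3010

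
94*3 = 282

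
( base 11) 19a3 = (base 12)1571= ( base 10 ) 2533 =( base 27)3cm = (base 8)4745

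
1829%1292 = 537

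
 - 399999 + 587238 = 187239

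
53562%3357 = 3207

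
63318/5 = 63318/5 = 12663.60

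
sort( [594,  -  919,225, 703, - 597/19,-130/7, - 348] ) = [-919  , - 348, - 597/19, - 130/7,225,594, 703] 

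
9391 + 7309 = 16700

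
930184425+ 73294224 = 1003478649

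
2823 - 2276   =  547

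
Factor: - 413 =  - 7^1*59^1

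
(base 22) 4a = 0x62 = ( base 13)77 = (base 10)98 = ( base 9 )118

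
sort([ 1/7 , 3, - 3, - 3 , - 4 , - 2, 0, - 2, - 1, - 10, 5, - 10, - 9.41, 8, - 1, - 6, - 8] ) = [ - 10, - 10, - 9.41 , - 8, - 6,-4 ,  -  3, - 3,-2, - 2, - 1 , - 1,0, 1/7 , 3,5 , 8]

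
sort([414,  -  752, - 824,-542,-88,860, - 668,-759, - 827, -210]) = [ - 827, - 824, - 759, - 752,  -  668, - 542, - 210,  -  88,414,860]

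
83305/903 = 92+ 229/903 = 92.25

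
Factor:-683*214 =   -  2^1*107^1* 683^1 = -146162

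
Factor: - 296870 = -2^1*5^1*7^1*4241^1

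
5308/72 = 73 + 13/18 = 73.72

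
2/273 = 2/273 = 0.01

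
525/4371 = 175/1457= 0.12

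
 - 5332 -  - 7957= 2625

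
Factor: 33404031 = 3^2 * 17^1*109^1*2003^1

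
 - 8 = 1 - 9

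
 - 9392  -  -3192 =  - 6200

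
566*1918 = 1085588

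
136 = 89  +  47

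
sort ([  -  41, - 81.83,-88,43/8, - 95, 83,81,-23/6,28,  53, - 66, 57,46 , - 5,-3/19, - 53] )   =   [ - 95,  -  88, - 81.83 ,-66, - 53,-41, - 5, - 23/6,  -  3/19,43/8,28, 46,53,57,81,83 ] 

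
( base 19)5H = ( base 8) 160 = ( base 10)112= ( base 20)5c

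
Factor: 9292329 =3^2*113^1*9137^1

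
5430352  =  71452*76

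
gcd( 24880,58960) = 80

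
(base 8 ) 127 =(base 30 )2R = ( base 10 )87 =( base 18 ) 4F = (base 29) 30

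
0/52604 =0 =0.00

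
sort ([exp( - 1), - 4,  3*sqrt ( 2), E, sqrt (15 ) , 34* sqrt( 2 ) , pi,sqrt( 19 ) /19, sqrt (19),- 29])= [ - 29, - 4, sqrt( 19 )/19,exp( - 1 ),E,pi, sqrt ( 15 ), 3 * sqrt(2),sqrt(19), 34 * sqrt ( 2)]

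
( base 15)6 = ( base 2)110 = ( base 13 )6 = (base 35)6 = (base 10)6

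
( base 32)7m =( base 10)246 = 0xF6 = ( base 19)ci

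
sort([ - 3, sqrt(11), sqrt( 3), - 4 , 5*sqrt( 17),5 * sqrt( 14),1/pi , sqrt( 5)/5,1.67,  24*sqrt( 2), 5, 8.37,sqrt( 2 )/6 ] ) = [-4,-3, sqrt( 2 ) /6,  1/pi,sqrt( 5) /5,1.67,sqrt(3), sqrt( 11), 5,  8.37 , 5*sqrt (14),5*sqrt( 17 ),24*sqrt( 2) ] 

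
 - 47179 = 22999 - 70178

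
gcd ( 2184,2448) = 24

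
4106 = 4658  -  552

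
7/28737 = 7/28737 = 0.00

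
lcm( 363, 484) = 1452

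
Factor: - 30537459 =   -  3^3*113^1*10009^1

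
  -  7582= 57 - 7639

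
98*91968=9012864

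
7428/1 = 7428 = 7428.00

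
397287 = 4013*99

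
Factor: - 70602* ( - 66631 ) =4704281862 = 2^1*3^1*7^1*23^1*41^2*2897^1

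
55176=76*726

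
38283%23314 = 14969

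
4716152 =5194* 908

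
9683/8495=9683/8495 = 1.14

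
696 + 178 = 874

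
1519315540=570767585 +948547955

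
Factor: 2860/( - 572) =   -  5^1 = - 5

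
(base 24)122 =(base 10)626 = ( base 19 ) 1DI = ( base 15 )2bb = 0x272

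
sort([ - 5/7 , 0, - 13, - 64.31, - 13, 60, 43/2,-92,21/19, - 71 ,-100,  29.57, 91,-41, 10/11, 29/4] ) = [ - 100,-92 ,-71,-64.31 , - 41, - 13, - 13 , - 5/7, 0,10/11, 21/19 , 29/4,43/2, 29.57, 60, 91 ]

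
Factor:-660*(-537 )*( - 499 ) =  - 176855580 = -  2^2*3^2*5^1*11^1* 179^1*499^1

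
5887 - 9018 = -3131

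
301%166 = 135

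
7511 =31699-24188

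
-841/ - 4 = 841/4= 210.25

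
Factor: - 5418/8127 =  - 2/3 =- 2^1*3^(  -  1)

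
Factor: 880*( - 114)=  - 100320 =-2^5*3^1 * 5^1*11^1 * 19^1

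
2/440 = 1/220 = 0.00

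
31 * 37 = 1147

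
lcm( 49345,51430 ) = 3651530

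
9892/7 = 1413+1/7 =1413.14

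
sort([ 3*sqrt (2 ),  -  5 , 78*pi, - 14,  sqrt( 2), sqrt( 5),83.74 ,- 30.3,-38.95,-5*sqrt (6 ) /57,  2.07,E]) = [ - 38.95,-30.3,-14, - 5,- 5*sqrt( 6 )/57,  sqrt( 2),  2.07, sqrt( 5), E, 3*sqrt(2), 83.74 , 78*pi]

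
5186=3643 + 1543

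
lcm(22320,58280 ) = 1049040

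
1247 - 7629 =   -  6382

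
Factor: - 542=-2^1 * 271^1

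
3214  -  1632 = 1582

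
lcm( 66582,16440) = 1331640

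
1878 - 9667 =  - 7789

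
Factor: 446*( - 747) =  - 2^1*3^2*83^1*223^1 =-333162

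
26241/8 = 3280 +1/8 = 3280.12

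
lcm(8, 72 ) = 72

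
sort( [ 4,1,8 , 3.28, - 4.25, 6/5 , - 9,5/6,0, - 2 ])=[ - 9,- 4.25, - 2,0,5/6,1,6/5 , 3.28,4,8] 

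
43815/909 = 48+61/303 = 48.20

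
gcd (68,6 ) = 2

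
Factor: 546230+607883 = 1154113 = 17^1*29^1 * 2341^1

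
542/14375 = 542/14375 = 0.04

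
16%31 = 16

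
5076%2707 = 2369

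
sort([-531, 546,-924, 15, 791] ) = [ - 924, - 531, 15,546,791 ] 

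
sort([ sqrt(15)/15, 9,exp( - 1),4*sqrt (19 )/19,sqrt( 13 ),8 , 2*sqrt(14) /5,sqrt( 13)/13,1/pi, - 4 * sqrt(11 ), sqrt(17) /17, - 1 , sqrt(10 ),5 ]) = [  -  4*sqrt( 11 ), - 1,sqrt(17) /17,sqrt(15)/15,sqrt(13) /13, 1/pi, exp ( - 1 ),4*  sqrt(19 )/19 , 2 * sqrt(14)/5, sqrt(10) , sqrt(13 )  ,  5, 8,  9 ] 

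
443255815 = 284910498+158345317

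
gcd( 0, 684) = 684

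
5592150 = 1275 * 4386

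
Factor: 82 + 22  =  104 = 2^3*13^1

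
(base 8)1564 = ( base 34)q0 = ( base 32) rk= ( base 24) 1CK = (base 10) 884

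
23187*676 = 15674412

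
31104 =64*486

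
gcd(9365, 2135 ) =5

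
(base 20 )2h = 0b111001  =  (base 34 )1n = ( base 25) 27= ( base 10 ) 57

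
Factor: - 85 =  - 5^1*17^1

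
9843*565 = 5561295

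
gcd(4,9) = 1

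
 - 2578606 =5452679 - 8031285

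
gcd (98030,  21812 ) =2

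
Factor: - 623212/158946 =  - 694/177 = -2^1*3^( - 1)*59^(  -  1) *347^1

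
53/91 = 53/91 = 0.58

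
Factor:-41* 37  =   - 37^1*41^1 = - 1517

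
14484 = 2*7242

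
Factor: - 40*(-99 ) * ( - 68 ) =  - 269280 = - 2^5 * 3^2*5^1*11^1*17^1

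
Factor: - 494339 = - 23^1*21493^1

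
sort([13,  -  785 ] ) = [-785,13 ]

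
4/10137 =4/10137=0.00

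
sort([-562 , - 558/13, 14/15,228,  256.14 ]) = [-562, - 558/13,14/15,  228,256.14]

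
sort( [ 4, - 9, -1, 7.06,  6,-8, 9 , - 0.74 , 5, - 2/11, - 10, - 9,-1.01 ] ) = [ - 10, - 9, - 9, - 8 , - 1.01, - 1, -0.74, - 2/11,  4,5,6,  7.06, 9 ]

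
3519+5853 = 9372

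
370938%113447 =30597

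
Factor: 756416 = 2^6* 53^1 * 223^1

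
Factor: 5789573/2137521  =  3^( - 1 )*712507^(  -  1) * 5789573^1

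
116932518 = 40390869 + 76541649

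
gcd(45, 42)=3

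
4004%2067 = 1937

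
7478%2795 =1888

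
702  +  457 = 1159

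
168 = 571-403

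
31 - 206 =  - 175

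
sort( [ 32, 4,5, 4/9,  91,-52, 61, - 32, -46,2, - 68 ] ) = [ - 68, - 52  , - 46, - 32, 4/9,2, 4,  5  ,  32, 61, 91 ] 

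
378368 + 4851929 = 5230297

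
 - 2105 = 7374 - 9479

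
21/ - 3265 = - 21/3265  =  - 0.01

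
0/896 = 0 = 0.00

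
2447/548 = 4 + 255/548 = 4.47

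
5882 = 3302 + 2580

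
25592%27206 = 25592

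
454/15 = 30 + 4/15 = 30.27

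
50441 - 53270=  - 2829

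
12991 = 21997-9006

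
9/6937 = 9/6937= 0.00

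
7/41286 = 1/5898 = 0.00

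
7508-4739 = 2769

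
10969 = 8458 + 2511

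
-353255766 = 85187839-438443605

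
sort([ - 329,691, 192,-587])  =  [ -587,- 329,192,691] 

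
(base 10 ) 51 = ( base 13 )3c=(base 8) 63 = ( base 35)1g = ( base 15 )36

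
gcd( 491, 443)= 1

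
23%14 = 9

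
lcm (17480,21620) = 821560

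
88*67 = 5896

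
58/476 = 29/238 = 0.12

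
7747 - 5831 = 1916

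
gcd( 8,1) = 1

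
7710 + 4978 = 12688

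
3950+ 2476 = 6426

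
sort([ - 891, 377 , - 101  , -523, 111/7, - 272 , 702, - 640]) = [ - 891, - 640, - 523, -272, - 101,111/7,377,702]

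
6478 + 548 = 7026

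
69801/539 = 129 + 270/539 = 129.50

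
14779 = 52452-37673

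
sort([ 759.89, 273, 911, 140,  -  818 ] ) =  [ - 818, 140, 273, 759.89,911] 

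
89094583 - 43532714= 45561869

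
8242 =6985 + 1257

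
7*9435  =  66045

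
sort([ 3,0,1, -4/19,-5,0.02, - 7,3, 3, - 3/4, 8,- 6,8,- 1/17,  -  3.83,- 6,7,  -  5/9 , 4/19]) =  [ - 7, - 6, - 6,  -  5,-3.83, - 3/4,-5/9, - 4/19, - 1/17,  0,0.02,4/19,1, 3, 3,3, 7 , 8, 8 ] 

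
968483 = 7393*131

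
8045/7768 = 8045/7768=1.04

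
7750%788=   658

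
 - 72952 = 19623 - 92575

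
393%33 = 30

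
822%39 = 3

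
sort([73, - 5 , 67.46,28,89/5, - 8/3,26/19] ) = [  -  5,-8/3  ,  26/19,89/5,  28, 67.46,73] 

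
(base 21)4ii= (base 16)870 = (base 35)1qp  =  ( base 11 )1694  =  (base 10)2160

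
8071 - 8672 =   -  601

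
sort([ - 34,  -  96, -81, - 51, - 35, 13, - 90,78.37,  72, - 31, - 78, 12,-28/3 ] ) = [ - 96, - 90, - 81, - 78, -51,-35, - 34, - 31, - 28/3,12,  13, 72, 78.37 ] 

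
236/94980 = 59/23745= 0.00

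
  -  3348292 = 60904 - 3409196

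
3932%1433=1066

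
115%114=1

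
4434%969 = 558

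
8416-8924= - 508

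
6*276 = 1656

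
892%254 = 130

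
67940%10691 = 3794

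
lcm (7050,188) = 14100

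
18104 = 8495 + 9609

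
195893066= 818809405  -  622916339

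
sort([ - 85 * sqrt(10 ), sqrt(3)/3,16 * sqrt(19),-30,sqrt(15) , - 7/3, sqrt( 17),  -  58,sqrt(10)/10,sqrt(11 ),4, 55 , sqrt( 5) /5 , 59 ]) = [ - 85*sqrt(10), - 58, - 30, - 7/3,sqrt (10)/10,sqrt(5) /5 , sqrt( 3 ) /3,sqrt( 11 ),sqrt( 15),4, sqrt( 17), 55,59, 16 * sqrt(19)] 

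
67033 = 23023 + 44010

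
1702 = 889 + 813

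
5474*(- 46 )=- 251804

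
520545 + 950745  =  1471290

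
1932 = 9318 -7386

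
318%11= 10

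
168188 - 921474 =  - 753286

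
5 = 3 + 2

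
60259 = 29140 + 31119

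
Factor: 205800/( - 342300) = -2^1*7^2 * 163^( - 1) = -98/163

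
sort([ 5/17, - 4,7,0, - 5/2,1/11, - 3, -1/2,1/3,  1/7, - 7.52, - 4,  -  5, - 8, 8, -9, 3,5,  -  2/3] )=[ - 9, - 8,-7.52, - 5, - 4, -4, - 3, - 5/2, - 2/3,  -  1/2, 0, 1/11 , 1/7,5/17,1/3, 3, 5,7, 8]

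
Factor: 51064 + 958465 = 83^1*12163^1 = 1009529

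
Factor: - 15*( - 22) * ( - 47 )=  - 2^1  *  3^1*5^1*11^1 * 47^1 = -  15510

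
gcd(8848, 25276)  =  4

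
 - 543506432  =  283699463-827205895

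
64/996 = 16/249 = 0.06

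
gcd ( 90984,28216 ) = 8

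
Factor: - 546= - 2^1*3^1*  7^1*13^1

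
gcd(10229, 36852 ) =1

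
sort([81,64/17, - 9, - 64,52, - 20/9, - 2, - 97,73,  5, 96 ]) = [ - 97,  -  64, - 9 , - 20/9,  -  2, 64/17,5, 52,73,81,  96]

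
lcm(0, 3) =0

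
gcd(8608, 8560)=16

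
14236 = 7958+6278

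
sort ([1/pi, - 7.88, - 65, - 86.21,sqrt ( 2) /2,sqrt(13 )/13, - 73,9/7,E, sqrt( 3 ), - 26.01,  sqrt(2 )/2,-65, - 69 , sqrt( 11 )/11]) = [ - 86.21, - 73, - 69, - 65, - 65, - 26.01, - 7.88,sqrt(13)/13,  sqrt( 11 )/11,1/pi,sqrt( 2)/2, sqrt( 2) /2,9/7,sqrt(3),E] 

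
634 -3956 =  -3322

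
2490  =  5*498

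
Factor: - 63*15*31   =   - 29295=- 3^3*5^1*7^1*31^1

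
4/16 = 1/4 =0.25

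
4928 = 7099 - 2171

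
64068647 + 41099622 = 105168269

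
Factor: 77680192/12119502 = 38840096/6059751 = 2^5*3^(-1 )*53^1*521^( - 1 )*3877^( - 1)*22901^1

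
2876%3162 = 2876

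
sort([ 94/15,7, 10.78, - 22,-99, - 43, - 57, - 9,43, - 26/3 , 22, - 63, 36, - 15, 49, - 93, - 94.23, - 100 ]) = [ - 100, - 99, - 94.23,-93, - 63,-57, - 43,-22, - 15, - 9, - 26/3,94/15,7,10.78,22,36,43,49 ] 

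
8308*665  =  5524820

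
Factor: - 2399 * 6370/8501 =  - 15281630/8501=- 2^1*5^1*7^2*13^1*2399^1*8501^(-1 ) 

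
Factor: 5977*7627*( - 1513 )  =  -68972494027 =- 17^1 *29^1*43^1 * 89^1*139^1*263^1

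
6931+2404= 9335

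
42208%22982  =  19226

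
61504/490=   125+127/245 = 125.52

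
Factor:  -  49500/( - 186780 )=75/283 = 3^1*5^2*283^(-1)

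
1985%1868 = 117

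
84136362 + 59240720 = 143377082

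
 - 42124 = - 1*42124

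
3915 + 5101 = 9016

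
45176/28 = 11294/7 = 1613.43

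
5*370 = 1850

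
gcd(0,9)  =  9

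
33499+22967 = 56466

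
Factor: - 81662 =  - 2^1* 7^1*19^1 * 307^1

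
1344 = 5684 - 4340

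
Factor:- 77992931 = - 23^1 * 31^1*109387^1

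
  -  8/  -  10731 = 8/10731 = 0.00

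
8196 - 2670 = 5526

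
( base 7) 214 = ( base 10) 109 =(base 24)4d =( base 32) 3D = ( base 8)155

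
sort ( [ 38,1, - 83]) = [-83,1, 38 ] 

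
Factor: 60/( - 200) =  - 3/10 =- 2^( - 1)*3^1* 5^( - 1) 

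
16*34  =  544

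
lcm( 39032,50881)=2849336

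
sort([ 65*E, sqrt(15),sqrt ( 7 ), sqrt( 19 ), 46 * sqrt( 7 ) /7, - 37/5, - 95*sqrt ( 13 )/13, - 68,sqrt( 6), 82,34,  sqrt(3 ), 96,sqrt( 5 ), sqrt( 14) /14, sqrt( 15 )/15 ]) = [ - 68, - 95* sqrt(13 ) /13 , - 37/5, sqrt( 15)/15,sqrt(14)/14,  sqrt ( 3), sqrt(5), sqrt(6),sqrt( 7 ), sqrt(15 ), sqrt( 19 ), 46* sqrt(7)/7, 34, 82,96, 65 * E] 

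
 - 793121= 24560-817681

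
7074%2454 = 2166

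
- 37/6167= - 1 + 6130/6167 = - 0.01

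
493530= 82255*6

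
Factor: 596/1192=2^( - 1)  =  1/2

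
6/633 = 2/211 = 0.01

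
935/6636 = 935/6636 = 0.14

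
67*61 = 4087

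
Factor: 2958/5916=1/2 = 2^(-1) 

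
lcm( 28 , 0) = 0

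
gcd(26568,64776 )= 24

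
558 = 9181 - 8623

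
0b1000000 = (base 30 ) 24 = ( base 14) 48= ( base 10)64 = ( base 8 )100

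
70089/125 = 70089/125 = 560.71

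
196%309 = 196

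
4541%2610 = 1931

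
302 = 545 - 243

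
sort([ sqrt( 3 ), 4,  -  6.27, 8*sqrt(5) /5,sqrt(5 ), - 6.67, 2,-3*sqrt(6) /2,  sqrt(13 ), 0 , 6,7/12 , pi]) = [ - 6.67 , - 6.27, - 3 * sqrt( 6)/2,0,7/12, sqrt( 3 ), 2 , sqrt( 5 ),pi,8*sqrt(5)/5,sqrt(13), 4,6]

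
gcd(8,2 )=2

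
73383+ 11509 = 84892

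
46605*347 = 16171935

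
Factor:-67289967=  - 3^3*97^1*25693^1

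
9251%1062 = 755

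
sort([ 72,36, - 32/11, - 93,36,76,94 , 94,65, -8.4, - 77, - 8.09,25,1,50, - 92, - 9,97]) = [ - 93,- 92,-77,-9,-8.4, - 8.09,-32/11, 1,25,36 , 36,50 , 65,72, 76,94,94 , 97 ] 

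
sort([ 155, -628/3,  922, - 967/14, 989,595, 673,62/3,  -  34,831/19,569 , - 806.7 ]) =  [ - 806.7,  -  628/3, - 967/14, - 34,62/3,831/19, 155 , 569,595, 673, 922,989]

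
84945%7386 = 3699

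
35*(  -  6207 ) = -217245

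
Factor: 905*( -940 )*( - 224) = 2^7*5^2*7^1*47^1 *181^1 = 190556800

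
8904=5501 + 3403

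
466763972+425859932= 892623904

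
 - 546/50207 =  - 1+49661/50207  =  - 0.01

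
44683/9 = 44683/9 = 4964.78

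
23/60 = 23/60 = 0.38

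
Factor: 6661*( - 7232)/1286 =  - 2^5 * 113^1*643^( -1 ) * 6661^1 = -24086176/643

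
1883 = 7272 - 5389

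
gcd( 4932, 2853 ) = 9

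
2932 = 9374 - 6442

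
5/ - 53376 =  - 1+53371/53376  =  -0.00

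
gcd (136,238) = 34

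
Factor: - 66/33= -2 = - 2^1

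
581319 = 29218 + 552101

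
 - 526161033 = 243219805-769380838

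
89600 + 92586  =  182186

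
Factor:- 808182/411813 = -2^1* 59^1*761^1 * 45757^( - 1) = -89798/45757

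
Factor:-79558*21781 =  - 2^1*23^1* 947^1 * 39779^1 =- 1732852798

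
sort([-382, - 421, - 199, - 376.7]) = [-421 , - 382, - 376.7, - 199 ]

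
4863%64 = 63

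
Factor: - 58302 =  - 2^1*3^2*41^1*79^1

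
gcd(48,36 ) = 12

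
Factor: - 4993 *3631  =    -  18129583=- 3631^1*4993^1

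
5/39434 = 5/39434 = 0.00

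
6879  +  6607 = 13486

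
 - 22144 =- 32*692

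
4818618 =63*76486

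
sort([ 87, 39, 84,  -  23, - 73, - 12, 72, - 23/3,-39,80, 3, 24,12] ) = [ - 73, - 39 , - 23,-12, -23/3,3,12 , 24,39, 72 , 80,84, 87] 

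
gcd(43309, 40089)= 161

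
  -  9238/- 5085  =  1 + 4153/5085 = 1.82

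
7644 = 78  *98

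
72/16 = 4 + 1/2 =4.50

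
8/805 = 8/805 = 0.01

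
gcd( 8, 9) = 1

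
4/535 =4/535 = 0.01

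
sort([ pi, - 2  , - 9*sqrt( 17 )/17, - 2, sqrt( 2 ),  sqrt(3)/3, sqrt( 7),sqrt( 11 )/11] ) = [ - 9*sqrt( 17) /17 ,-2, - 2, sqrt( 11)/11,sqrt( 3 )/3,sqrt(2 ), sqrt (7), pi ] 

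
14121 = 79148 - 65027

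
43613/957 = 43613/957  =  45.57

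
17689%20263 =17689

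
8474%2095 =94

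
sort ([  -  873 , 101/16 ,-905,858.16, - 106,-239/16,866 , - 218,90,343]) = [ - 905, - 873 ,  -  218,  -  106, - 239/16,101/16, 90, 343 , 858.16, 866] 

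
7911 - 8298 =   -  387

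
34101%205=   71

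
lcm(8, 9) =72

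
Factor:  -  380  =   - 2^2*5^1*19^1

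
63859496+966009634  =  1029869130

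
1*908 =908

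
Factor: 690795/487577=3^3*5^1*7^1*23^(  -  1 )*29^ ( - 1) = 945/667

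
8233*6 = 49398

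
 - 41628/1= - 41628 = - 41628.00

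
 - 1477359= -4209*351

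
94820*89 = 8438980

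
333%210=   123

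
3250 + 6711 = 9961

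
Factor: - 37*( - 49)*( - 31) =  - 7^2*31^1*37^1= - 56203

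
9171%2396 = 1983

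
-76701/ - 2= 76701/2 = 38350.50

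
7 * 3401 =23807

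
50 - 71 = -21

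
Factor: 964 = 2^2*241^1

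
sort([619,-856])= [ - 856,  619]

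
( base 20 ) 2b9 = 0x405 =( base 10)1029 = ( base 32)105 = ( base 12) 719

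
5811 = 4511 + 1300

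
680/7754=340/3877 = 0.09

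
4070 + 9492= 13562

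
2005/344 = 5 + 285/344 = 5.83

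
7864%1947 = 76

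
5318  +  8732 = 14050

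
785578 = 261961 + 523617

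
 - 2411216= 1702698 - 4113914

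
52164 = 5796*9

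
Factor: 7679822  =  2^1*3839911^1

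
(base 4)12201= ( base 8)641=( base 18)153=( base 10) 417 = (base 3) 120110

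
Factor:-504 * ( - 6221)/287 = 2^3* 3^2 * 41^ ( - 1 )*6221^1 = 447912/41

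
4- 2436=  - 2432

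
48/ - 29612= -12/7403 = - 0.00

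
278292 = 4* 69573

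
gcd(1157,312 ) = 13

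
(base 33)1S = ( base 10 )61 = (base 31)1u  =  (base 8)75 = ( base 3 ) 2021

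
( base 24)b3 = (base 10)267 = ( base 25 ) AH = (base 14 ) 151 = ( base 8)413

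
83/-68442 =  - 83/68442 = -  0.00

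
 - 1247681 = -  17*73393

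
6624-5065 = 1559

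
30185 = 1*30185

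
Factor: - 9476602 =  - 2^1*241^1*19661^1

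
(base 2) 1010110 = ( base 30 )2q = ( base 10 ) 86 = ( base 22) 3k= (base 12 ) 72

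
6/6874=3/3437 = 0.00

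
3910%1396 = 1118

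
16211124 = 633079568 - 616868444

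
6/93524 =3/46762 = 0.00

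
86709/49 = 1769 + 4/7 =1769.57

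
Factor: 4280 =2^3*5^1*107^1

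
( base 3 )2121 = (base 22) 34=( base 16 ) 46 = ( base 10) 70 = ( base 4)1012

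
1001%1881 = 1001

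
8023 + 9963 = 17986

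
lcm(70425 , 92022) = 6901650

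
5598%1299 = 402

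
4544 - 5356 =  - 812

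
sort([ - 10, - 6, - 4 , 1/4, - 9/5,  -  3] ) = [ - 10,  -  6,-4, - 3 , - 9/5,1/4 ]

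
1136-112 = 1024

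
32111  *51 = 1637661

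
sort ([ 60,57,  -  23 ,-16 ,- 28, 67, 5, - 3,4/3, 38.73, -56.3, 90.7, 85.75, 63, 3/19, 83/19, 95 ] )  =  [ - 56.3, - 28, - 23, - 16,-3,3/19, 4/3, 83/19,5, 38.73, 57, 60, 63, 67, 85.75 , 90.7, 95]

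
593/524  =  1 +69/524 = 1.13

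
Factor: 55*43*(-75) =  - 177375= - 3^1*5^3* 11^1*43^1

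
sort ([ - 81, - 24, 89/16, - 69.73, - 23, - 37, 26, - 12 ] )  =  [ - 81, - 69.73 , - 37,  -  24, - 23, - 12, 89/16,  26]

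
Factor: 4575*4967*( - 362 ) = - 2^1 * 3^1*5^2*61^1*  181^1*4967^1= -  8226097050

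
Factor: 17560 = 2^3*5^1*439^1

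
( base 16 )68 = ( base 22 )4g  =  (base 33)35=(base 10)104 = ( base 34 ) 32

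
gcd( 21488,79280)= 16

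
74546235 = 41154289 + 33391946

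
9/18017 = 9/18017 = 0.00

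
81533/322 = 81533/322 = 253.21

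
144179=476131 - 331952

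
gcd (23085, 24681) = 57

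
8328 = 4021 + 4307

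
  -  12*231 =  - 2772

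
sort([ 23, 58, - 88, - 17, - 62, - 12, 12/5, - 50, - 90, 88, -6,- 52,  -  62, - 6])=[ - 90,- 88, - 62  , - 62 , - 52, - 50 , - 17, - 12, - 6, - 6,12/5 , 23,58, 88]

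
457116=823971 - 366855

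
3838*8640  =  33160320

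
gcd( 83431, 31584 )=1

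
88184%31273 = 25638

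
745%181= 21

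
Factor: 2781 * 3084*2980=2^4*3^4*5^1 *103^1 * 149^1 * 257^1 =25558279920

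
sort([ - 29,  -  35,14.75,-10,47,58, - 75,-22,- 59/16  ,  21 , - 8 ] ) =[-75, - 35,  -  29, - 22, - 10, - 8,-59/16,  14.75 , 21,47,58]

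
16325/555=3265/111  =  29.41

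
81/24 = 27/8 =3.38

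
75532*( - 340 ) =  - 25680880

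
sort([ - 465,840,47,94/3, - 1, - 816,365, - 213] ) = [ - 816, - 465, - 213, - 1, 94/3, 47,365, 840 ] 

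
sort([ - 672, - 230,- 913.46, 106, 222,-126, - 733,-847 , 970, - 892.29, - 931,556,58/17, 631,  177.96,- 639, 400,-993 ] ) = [ - 993,-931, - 913.46, - 892.29,-847  ,- 733, - 672, - 639, - 230,  -  126, 58/17  ,  106, 177.96,  222,  400,556, 631 , 970]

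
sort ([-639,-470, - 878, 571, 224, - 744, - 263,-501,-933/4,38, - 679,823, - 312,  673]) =[ - 878, - 744, - 679, - 639, - 501, - 470, -312,-263, - 933/4,38,224,571,673, 823]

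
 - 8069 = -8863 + 794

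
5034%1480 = 594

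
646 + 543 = 1189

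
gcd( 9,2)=1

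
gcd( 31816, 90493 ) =1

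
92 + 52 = 144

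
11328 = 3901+7427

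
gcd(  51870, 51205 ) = 665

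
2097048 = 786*2668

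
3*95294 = 285882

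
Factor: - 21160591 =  - 21160591^1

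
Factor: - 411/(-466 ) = 2^(  -  1 )*3^1*137^1*233^(-1 ) 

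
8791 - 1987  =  6804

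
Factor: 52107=3^1* 11^1*1579^1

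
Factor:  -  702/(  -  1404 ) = 1/2=2^( - 1 )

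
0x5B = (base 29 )34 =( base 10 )91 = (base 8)133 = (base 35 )2L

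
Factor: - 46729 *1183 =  - 55280407 = -7^1 *13^2*83^1*563^1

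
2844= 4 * 711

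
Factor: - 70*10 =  - 2^2*5^2 * 7^1 =- 700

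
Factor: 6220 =2^2*5^1*311^1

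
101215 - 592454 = - 491239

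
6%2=0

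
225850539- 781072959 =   -  555222420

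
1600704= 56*28584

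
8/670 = 4/335 = 0.01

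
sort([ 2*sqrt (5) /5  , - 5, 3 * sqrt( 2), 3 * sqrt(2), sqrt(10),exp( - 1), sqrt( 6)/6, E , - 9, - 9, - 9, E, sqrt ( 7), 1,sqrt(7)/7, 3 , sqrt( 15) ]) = [ - 9,-9, - 9, - 5,  exp( - 1),sqrt (7 ) /7, sqrt( 6) /6,2  *sqrt( 5)/5, 1, sqrt (7),E, E,3,  sqrt ( 10), sqrt( 15) , 3*sqrt(2 ), 3*sqrt (2) ]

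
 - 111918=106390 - 218308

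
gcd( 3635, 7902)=1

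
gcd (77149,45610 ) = 1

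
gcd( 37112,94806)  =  2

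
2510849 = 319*7871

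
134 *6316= 846344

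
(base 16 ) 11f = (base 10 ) 287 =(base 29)9Q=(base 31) 98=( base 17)gf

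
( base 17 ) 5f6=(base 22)3BC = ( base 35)1dq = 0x6aa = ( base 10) 1706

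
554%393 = 161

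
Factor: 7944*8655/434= 34377660/217 = 2^2*3^2 *5^1*7^( - 1)*31^(-1)*331^1*577^1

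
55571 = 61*911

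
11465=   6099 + 5366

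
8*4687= 37496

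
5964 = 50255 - 44291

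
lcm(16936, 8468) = 16936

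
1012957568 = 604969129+407988439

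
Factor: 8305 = 5^1*11^1*151^1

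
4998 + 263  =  5261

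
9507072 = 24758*384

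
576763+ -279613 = 297150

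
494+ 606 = 1100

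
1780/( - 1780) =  - 1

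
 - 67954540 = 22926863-90881403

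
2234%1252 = 982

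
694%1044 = 694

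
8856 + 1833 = 10689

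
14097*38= 535686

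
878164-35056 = 843108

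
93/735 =31/245= 0.13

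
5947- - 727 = 6674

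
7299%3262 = 775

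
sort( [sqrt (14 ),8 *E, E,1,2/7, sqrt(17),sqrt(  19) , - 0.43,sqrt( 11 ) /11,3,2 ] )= [ - 0.43 , 2/7 , sqrt( 11 ) /11,1, 2 , E,3, sqrt( 14),sqrt( 17 ),sqrt( 19 ) , 8*E]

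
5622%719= 589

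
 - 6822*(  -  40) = 272880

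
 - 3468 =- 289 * 12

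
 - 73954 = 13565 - 87519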